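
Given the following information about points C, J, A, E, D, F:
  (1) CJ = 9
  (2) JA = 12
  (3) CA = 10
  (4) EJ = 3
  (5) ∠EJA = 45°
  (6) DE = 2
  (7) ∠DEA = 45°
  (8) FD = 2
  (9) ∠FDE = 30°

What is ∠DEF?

Step 1: By the law of cosines on triangle EDF: EF² = 2² + 2² − 2·2·2·cos(30°) = 1.07, so EF ≈ 1.04.
Step 2: By the inverse law of cosines on triangle DEF: cos(∠DEF) = (2² + 1.04² − 2²) / (2·2·1.04) = 1.07/4.14 = 0.2588, so ∠DEF = 75°.

Therefore, the measure of angle ∠DEF = 75°.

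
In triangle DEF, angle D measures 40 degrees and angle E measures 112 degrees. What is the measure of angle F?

By the triangle angle sum property, the three interior angles of any triangle add up to 180°.
We know angle D = 40° and angle E = 112°, so their sum is 152°.
Therefore angle F = 180° - 152° = 28°.

28 degrees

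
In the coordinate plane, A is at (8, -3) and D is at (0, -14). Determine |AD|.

The horizontal distance is |0 - 8| = 8 and the vertical distance is |-14 - -3| = 11.
By the Pythagorean theorem, d = sqrt(8^2 + 11^2) = sqrt(185).

sqrt(185)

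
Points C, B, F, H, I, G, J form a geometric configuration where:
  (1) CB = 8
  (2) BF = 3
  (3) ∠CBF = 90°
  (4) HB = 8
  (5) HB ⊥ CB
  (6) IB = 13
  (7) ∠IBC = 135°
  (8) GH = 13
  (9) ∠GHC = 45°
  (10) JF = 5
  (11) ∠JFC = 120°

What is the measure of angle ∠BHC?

Step 1: By the law of cosines on triangle HBC: HC² = 8² + 8² − 2·8·8·cos(90°) = 128, so HC = 8·√2.
Step 2: By the inverse law of cosines on triangle BHC: cos(∠BHC) = (8² + (8·√2)² − 8²) / (2·8·8·√2) = 128/181.02 = 0.7071, so ∠BHC = 45°.

Therefore, the measure of angle ∠BHC = 45°.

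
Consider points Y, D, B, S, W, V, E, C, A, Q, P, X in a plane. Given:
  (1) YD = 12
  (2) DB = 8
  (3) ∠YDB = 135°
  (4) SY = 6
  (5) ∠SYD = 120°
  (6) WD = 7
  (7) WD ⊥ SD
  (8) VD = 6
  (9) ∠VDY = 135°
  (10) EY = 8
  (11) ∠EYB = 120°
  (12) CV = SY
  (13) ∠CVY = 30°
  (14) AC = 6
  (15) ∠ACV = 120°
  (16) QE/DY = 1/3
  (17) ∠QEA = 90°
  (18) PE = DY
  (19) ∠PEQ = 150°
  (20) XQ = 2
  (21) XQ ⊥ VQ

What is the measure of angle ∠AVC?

From the given relations: CV = SY = 6.
Step 1: By the law of cosines on triangle VCA: VA² = 6² + 6² − 2·6·6·cos(120°) = 108, so VA = 6·√3.
Step 2: By the inverse law of cosines on triangle AVC: cos(∠AVC) = ((6·√3)² + 6² − 6²) / (2·6·√3·6) = 108/124.71 = 0.866, so ∠AVC = 30°.

Therefore, the measure of angle ∠AVC = 30°.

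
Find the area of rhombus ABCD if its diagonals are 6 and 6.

Area = (6 * 6) / 2 = 36 / 2 = 18

18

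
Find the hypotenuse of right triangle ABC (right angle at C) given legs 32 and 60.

By the Pythagorean theorem: AB^2 = AC^2 + BC^2
AB^2 = 32^2 + 60^2 = 1024 + 3600 = 4624
AB = sqrt(4624) = 68

68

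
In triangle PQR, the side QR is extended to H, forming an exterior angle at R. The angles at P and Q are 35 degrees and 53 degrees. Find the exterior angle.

Exterior angle = 35 + 53 = 88 degrees (exterior angle theorem).

88 degrees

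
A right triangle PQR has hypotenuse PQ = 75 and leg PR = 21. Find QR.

By the Pythagorean theorem: QR^2 = PQ^2 - PR^2
QR^2 = 75^2 - 21^2 = 5625 - 441 = 5184
QR = sqrt(5184) = 72

72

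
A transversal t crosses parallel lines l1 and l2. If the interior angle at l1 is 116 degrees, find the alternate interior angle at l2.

Alternate interior angles are equal: 116 degrees.

116 degrees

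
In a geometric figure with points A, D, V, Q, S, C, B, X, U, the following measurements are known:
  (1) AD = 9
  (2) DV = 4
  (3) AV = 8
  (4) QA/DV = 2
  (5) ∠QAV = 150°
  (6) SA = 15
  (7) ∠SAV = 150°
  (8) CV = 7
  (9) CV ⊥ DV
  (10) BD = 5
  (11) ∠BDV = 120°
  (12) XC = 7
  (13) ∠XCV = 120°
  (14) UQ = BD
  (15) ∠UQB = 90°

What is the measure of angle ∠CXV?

Step 1: By the law of cosines on triangle XCV: XV² = 7² + 7² − 2·7·7·cos(120°) = 147, so XV = 7·√3.
Step 2: By the inverse law of cosines on triangle CXV: cos(∠CXV) = (7² + (7·√3)² − 7²) / (2·7·7·√3) = 147/169.74 = 0.866, so ∠CXV = 30°.

Therefore, the measure of angle ∠CXV = 30°.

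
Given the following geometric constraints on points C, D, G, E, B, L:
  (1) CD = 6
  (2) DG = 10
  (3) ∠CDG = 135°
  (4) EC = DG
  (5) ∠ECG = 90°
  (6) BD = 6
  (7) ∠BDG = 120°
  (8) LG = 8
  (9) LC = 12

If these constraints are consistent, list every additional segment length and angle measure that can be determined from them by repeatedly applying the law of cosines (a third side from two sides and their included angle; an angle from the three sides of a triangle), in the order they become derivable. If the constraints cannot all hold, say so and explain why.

The constraints are consistent. Derivable facts, in order:
After 1 step:
- CG ≈ 14.86
- GB = 14
After 2 steps:
- GE ≈ 17.91
- ∠BGD = 21.79°
- ∠CGD = 16.59°
- ∠CGL = 53.67°
- ∠CLG = 93.84°
- ∠DBG = 38.21°
- ∠DCG = 28.41°
- ∠GCL = 32.49°
After 3 steps:
- ∠CEG = 56.06°
- ∠CGE = 33.94°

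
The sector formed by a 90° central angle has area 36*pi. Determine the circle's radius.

r² = 360 × 36*pi / (π × 90) = 144, so r = 12.

12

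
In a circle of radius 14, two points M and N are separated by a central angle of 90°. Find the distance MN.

Drop a perpendicular from the center to the chord, bisecting both the chord and the central angle.
Each half-chord = r sin(θ/2) = 14 sin(45°).
The full chord = 2 × 14 × sin(45°) = 14*sqrt(2).

14*sqrt(2)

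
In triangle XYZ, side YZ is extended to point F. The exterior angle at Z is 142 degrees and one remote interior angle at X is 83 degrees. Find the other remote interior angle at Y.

By the exterior angle theorem: exterior angle = sum of remote interior angles.
142 = 83 + angle Y
angle Y = 142 - 83 = 59 degrees

59 degrees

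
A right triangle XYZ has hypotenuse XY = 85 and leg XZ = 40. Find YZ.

YZ = sqrt(85^2 - 40^2) = sqrt(5625) = 75

75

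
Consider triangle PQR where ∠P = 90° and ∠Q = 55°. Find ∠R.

The interior angles sum to 180°: angle R = 180 - 90 - 55 = 35°.
The triangle is right (angles 90°, 55°, 35°).

35 degrees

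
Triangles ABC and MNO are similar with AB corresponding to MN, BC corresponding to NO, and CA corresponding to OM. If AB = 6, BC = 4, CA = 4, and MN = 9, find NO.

k = 9/6 = 3/2. NO = 3/2 * 4 = 6.

6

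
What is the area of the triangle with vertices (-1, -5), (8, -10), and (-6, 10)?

Shoelace: Area = (1/2)|-1(-10-10) + 8(10--5) + -6(-5--10)| = (1/2)(110) = 55

55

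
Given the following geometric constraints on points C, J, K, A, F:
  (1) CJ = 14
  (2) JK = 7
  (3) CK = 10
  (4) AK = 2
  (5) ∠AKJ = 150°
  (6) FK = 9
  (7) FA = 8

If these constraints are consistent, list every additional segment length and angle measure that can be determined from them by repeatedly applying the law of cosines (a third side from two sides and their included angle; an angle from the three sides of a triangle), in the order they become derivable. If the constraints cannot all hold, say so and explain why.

The constraints are consistent. Derivable facts, in order:
After 1 step:
- JA ≈ 8.79
- ∠AFK = 11.72°
- ∠AKF = 54.31°
- ∠CJK = 42.29°
- ∠CKJ = 109.62°
- ∠FAK = 113.97°
- ∠JCK = 28.1°
After 2 steps:
- ∠AJK = 6.53°
- ∠JAK = 23.47°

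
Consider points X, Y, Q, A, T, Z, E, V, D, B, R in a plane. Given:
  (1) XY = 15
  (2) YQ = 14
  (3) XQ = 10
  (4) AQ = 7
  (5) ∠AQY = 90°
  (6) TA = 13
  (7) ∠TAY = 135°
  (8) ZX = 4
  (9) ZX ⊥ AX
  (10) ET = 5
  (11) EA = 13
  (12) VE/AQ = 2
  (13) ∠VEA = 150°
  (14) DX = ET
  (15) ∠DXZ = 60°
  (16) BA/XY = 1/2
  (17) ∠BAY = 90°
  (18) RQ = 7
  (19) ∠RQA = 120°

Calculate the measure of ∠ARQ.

Step 1: By the law of cosines on triangle RQA: RA² = 7² + 7² − 2·7·7·cos(120°) = 147, so RA = 7·√3.
Step 2: By the inverse law of cosines on triangle ARQ: cos(∠ARQ) = ((7·√3)² + 7² − 7²) / (2·7·√3·7) = 147/169.74 = 0.866, so ∠ARQ = 30°.

Therefore, the measure of angle ∠ARQ = 30°.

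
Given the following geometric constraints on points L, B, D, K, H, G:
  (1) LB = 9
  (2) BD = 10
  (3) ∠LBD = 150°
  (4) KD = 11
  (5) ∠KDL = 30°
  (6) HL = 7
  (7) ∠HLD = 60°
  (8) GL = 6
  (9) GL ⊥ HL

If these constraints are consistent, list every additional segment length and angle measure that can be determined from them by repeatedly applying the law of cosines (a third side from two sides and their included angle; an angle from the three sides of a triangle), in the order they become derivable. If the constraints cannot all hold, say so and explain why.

The constraints are consistent. Derivable facts, in order:
After 1 step:
- HG = √85
- LD ≈ 18.35
After 2 steps:
- DH ≈ 16.04
- LK ≈ 10.4
- ∠BDL = 14.19°
- ∠BLD = 15.81°
- ∠GHL = 40.6°
- ∠HGL = 49.4°
After 3 steps:
- ∠DHL = 97.8°
- ∠DKL = 118.08°
- ∠DLK = 31.92°
- ∠HDL = 22.2°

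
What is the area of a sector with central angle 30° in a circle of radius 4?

Sector area = πr² × θ/360
= π × 4² × 1/12
= π × 16 × 1/12
= 4*pi/3

4*pi/3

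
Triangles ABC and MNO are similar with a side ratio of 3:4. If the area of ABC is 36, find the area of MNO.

The ratio of areas of similar triangles = (side ratio)^2.
Side ratio = 3:4, so area ratio = 9:16.
Area of MNO / Area of ABC = 16/9
Area of MNO = 36 * 16/9 = 64

64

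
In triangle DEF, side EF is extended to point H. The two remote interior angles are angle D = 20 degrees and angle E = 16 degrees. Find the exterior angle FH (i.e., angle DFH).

Exterior angle = 20 + 16 = 36 degrees (exterior angle theorem).

36 degrees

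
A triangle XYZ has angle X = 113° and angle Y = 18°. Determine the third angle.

The interior angles sum to 180°: angle Z = 180 - 113 - 18 = 49°.
The triangle is obtuse (angles 113°, 18°, 49°).

49 degrees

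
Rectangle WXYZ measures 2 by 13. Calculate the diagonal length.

Using the Pythagorean theorem:
d² = 2² + 13² = 4 + 169 = 173
d = sqrt(173)

sqrt(173)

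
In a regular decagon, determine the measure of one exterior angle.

Each exterior angle of a regular n-gon is 360 / n.
For n = 10: 360 / 10 = 36 degrees.

36 degrees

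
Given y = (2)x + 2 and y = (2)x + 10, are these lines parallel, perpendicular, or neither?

Slope of line 1: m1 = 2
Slope of line 2: m2 = 2
Two lines are parallel if and only if they have equal slopes (or both are vertical).
Here m1 = m2 = 2, confirming the lines are parallel.

Parallel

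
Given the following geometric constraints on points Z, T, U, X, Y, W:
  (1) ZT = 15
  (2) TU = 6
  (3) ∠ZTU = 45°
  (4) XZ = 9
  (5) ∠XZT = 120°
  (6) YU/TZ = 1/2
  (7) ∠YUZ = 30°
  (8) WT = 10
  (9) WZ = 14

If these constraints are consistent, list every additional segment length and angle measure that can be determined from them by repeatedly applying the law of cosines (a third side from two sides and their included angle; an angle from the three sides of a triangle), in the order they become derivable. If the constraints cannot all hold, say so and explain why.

The constraints are consistent. Derivable facts, in order:
After 1 step:
- TX = 21
- ZU ≈ 11.56
- ∠TWZ = 75.31°
- ∠TZW = 40.16°
- ∠WTZ = 64.53°
After 2 steps:
- ZY ≈ 6.3
- ∠TUZ = 113.48°
- ∠TXZ = 38.21°
- ∠TZU = 21.52°
- ∠XTZ = 21.79°
After 3 steps:
- ∠UYZ = 113.5°
- ∠UZY = 36.5°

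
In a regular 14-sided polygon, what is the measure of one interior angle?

Each interior angle of a regular n-gon is (n - 2) * 180 / n.
For n = 14: (14 - 2) * 180 / 14 = 2160/14 = 1080/7 degrees.

1080/7 degrees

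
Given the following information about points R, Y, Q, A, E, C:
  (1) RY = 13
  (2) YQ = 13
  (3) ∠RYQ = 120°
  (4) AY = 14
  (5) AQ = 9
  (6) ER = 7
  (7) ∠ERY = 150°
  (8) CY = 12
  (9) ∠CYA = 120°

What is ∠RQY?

Step 1: By the law of cosines on triangle QYR: QR² = 13² + 13² − 2·13·13·cos(120°) = 507, so QR = 13·√3.
Step 2: By the inverse law of cosines on triangle RQY: cos(∠RQY) = ((13·√3)² + 13² − 13²) / (2·13·√3·13) = 507/585.43 = 0.866, so ∠RQY = 30°.

Therefore, the measure of angle ∠RQY = 30°.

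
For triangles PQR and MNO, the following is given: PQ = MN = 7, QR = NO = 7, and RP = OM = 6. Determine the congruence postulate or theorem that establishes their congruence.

The given information provides:
PQ = MN = 7, QR = NO = 7, and RP = OM = 6
This matches the SSS congruence theorem.
All three pairs of corresponding sides are equal (Side-Side-Side).

SSS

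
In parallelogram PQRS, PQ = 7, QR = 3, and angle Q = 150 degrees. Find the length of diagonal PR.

Using the law of cosines:
d^2 = 7^2 + 3^2 - 2(7)(3)cos(150 degrees)
d^2 = 49 + 9 - 42*-sqrt(3)/2
d^2 = 21*sqrt(3) + 58
d = sqrt(21*sqrt(3) + 58)

sqrt(21*sqrt(3) + 58)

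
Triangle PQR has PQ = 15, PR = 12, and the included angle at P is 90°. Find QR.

By the law of cosines: QR^2 = PQ^2 + PR^2 - 2*PQ*PR*cos(P)
QR^2 = 15^2 + 12^2 - 2*15*12*cos(90°)
QR^2 = 225 + 144 - 360*(0)
QR^2 = 369
QR = 3*sqrt(41)

3*sqrt(41)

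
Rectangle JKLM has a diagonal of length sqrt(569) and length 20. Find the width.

b = sqrt(d^2 - a^2) = sqrt(569 - 400) = sqrt(169) = 13

13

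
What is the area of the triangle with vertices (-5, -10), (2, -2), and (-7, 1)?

Shoelace: Area = (1/2)|-5(-2-1) + 2(1--10) + -7(-10--2)| = (1/2)(93) = 93/2

93/2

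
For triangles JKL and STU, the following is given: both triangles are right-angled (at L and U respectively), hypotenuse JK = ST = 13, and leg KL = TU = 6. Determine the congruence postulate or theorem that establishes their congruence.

Consider the given information: both triangles are right-angled (at L and U respectively), hypotenuse JK = ST = 13, and leg KL = TU = 6
This is not SAS or AAS: SAS requires two sides and the included angle between them. AAS requires two angles and a non-included side.
The correct criterion is HL. The hypotenuse and one leg of two right triangles are equal (Hypotenuse-Leg).

HL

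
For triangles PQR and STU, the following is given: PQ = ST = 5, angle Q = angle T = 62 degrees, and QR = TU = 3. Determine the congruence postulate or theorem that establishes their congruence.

The given information matches SAS: Two pairs of corresponding sides and the included angle are equal (Side-Angle-Side).

SAS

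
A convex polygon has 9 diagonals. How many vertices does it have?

Using d = n(n - 3)/2, we solve 9 = n(n - 3)/2.
So n(n - 3) = 18.
Testing n = 6: 6 * 3 = 18 = 18. Correct.
The polygon has 6 sides.

6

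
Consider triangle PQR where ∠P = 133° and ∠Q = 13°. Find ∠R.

By the triangle angle sum property, the three interior angles of any triangle add up to 180°.
We know angle P = 133° and angle Q = 13°, so their sum is 146°.
Therefore angle R = 180° - 146° = 34°.

34 degrees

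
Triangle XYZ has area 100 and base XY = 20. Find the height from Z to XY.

height = 2 * 100 / 20 = 10

10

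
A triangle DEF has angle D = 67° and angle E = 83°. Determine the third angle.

The interior angles sum to 180°: angle F = 180 - 67 - 83 = 30°.
The triangle is acute (angles 67°, 83°, 30°).

30 degrees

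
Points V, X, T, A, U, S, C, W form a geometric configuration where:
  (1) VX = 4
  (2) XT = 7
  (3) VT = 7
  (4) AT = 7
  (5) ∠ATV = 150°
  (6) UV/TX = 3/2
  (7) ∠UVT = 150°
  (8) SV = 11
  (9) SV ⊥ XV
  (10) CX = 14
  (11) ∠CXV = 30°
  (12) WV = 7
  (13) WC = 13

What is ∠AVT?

Step 1: By the law of cosines on triangle VTA: VA² = 7² + 7² − 2·7·7·cos(150°) = 182.87, so VA ≈ 13.52.
Step 2: By the inverse law of cosines on triangle AVT: cos(∠AVT) = (13.52² + 7² − 7²) / (2·13.52·7) = 182.87/189.32 = 0.9659, so ∠AVT = 15°.

Therefore, the measure of angle ∠AVT = 15°.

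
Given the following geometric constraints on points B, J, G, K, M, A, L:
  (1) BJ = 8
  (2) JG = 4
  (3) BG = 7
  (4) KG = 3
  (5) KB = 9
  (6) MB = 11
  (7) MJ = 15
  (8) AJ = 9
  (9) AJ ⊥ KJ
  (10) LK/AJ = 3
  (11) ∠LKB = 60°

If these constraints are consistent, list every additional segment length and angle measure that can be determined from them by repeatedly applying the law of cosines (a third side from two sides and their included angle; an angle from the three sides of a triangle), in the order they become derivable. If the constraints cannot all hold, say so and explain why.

The constraints are consistent. Derivable facts, in order:
After 1 step:
- BL = 9·√7
- ∠BGJ = 88.98°
- ∠BGK = 123.2°
- ∠BJG = 61.03°
- ∠BJM = 45.57°
- ∠BKG = 40.6°
- ∠BMJ = 31.29°
- ∠GBJ = 29.99°
- ∠GBK = 16.2°
- ∠JBM = 103.14°
After 2 steps:
- ∠BLK = 19.11°
- ∠KBL = 100.89°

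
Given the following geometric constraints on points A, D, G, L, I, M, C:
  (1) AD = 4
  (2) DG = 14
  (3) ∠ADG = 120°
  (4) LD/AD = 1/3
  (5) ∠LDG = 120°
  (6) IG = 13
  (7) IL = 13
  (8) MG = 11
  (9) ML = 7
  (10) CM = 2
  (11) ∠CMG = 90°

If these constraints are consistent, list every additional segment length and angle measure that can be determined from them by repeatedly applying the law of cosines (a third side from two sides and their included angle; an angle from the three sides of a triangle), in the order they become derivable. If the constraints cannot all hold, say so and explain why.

The constraints are consistent. Derivable facts, in order:
After 1 step:
- AG = 2·√67
- GC = 5·√5
- GL ≈ 14.71
After 2 steps:
- ∠AGD = 12.22°
- ∠CGM = 10.3°
- ∠DAG = 47.78°
- ∠DGL = 4.5°
- ∠DLG = 55.5°
- ∠GCM = 79.7°
- ∠GIL = 68.92°
- ∠GLI = 55.54°
- ∠GLM = 45.47°
- ∠GML = 107.55°
- ∠IGL = 55.54°
- ∠LGM = 26.98°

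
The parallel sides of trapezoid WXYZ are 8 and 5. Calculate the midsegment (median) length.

The midsegment of a trapezoid = (base1 + base2) / 2
midsegment = (8 + 5) / 2
midsegment = 13 / 2
midsegment = 13/2

13/2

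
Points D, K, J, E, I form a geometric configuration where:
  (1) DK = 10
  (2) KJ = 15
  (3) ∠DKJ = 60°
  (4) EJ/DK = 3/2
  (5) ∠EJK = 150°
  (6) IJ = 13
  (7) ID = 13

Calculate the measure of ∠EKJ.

From the given relations: EJ = 3/2·DK = 3/2·10 = 15.
Step 1: By the law of cosines on triangle KJE: KE² = 15² + 15² − 2·15·15·cos(150°) = 839.71, so KE ≈ 28.98.
Step 2: By the inverse law of cosines on triangle EKJ: cos(∠EKJ) = (28.98² + 15² − 15²) / (2·28.98·15) = 839.71/869.33 = 0.9659, so ∠EKJ = 15°.

Therefore, the measure of angle ∠EKJ = 15°.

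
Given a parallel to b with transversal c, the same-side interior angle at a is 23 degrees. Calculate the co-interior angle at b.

Co-interior (same-side interior) angles are between the parallel lines on the same side of the transversal.
Unlike corresponding or alternate interior angles, they are supplementary rather than equal.
So the angle = 180 - 23 = 157 degrees.

157 degrees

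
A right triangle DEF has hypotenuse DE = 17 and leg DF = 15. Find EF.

By the Pythagorean theorem: EF^2 = DE^2 - DF^2
EF^2 = 17^2 - 15^2 = 289 - 225 = 64
EF = sqrt(64) = 8

8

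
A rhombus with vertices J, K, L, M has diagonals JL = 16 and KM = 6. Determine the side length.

In a rhombus, the diagonals bisect each other perpendicularly, creating four congruent right triangles.
Each triangle has legs 8 (half of 16) and 3 (half of 6).
The hypotenuse of each right triangle is a side of the rhombus:
side = sqrt(8^2 + 3^2) = sqrt(73)

sqrt(73)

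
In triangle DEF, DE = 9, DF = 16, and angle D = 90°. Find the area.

Area = (1/2) * DE * DF * sin(D)
Area = (1/2) * 9 * 16 * sin(90°)
Area = (1/2) * 9 * 16 * 1
Area = 72

72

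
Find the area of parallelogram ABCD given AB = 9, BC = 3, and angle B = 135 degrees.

Area = 9 * 3 * sin(135°) = 27 * sqrt(2)/2 = 27*sqrt(2)/2

27*sqrt(2)/2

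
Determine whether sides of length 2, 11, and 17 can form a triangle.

No.
The triangle inequality is violated: 2 + 11 = 13 ≤ 17.
These lengths cannot form a triangle.

No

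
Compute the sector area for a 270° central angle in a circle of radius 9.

The full circle has area πr² = π(9)² = 81*pi.
The sector covers 270° out of 360°, a fraction of 3/4.
Sector area = 81*pi × 3/4 = 243*pi/4.

243*pi/4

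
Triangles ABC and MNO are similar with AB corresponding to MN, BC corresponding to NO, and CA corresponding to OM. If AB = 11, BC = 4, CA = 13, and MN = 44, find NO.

Since the triangles are similar, the ratio of corresponding sides is constant.
Scale factor k = MN / AB = 44 / 11 = 4
NO = k * BC = 4 * 4 = 16

16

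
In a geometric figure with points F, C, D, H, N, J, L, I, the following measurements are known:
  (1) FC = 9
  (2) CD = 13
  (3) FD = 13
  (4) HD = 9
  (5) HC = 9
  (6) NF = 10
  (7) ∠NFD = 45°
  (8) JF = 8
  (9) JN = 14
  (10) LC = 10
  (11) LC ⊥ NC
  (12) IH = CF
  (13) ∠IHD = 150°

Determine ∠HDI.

From the given relations: IH = CF = 9.
Step 1: By the law of cosines on triangle DHI: DI² = 9² + 9² − 2·9·9·cos(150°) = 302.3, so DI ≈ 17.39.
Step 2: By the inverse law of cosines on triangle HDI: cos(∠HDI) = (9² + 17.39² − 9²) / (2·9·17.39) = 302.3/312.96 = 0.9659, so ∠HDI = 15°.

Therefore, the measure of angle ∠HDI = 15°.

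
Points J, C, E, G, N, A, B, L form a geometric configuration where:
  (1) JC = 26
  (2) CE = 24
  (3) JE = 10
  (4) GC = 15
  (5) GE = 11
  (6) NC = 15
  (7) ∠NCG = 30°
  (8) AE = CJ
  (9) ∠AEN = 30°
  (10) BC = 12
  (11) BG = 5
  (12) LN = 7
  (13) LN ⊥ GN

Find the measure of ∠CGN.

Step 1: By the law of cosines on triangle GCN: GN² = 15² + 15² − 2·15·15·cos(30°) = 60.29, so GN ≈ 7.76.
Step 2: By the inverse law of cosines on triangle CGN: cos(∠CGN) = (15² + 7.76² − 15²) / (2·15·7.76) = 60.29/232.94 = 0.2588, so ∠CGN = 75°.

Therefore, the measure of angle ∠CGN = 75°.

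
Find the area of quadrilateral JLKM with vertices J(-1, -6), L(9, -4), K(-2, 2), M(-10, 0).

Using the Shoelace formula for a quadrilateral (vertices in order):
Area = (1/2)|sum of (x_i * y_(i+1) - x_(i+1) * y_i)|
Terms: (-1*-4 - 9*-6) = 58, (9*2 - -2*-4) = 10, (-2*0 - -10*2) = 20, (-10*-6 - -1*0) = 60
Sum = 148
Area = (1/2)(148) = 74

74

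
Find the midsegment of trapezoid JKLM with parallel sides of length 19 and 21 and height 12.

The midsegment (median) of a trapezoid connects the midpoints of the non-parallel sides.
Its length is the average of the two bases: (19 + 21) / 2 = 20.

20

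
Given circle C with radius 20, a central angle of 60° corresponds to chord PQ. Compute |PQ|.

Chord = 2(20) sin(30°) = 20

20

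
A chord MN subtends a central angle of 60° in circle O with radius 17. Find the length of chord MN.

Chord = 2(17) sin(30°) = 17

17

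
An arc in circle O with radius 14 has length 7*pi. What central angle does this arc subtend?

Arc length L = 2πr × θ/360, so θ = 360L / (2πr).
θ = 360 × 7*pi / (2π × 14)
θ = 90°
θ = 90°

90°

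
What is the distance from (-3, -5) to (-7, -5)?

d = sqrt((-4)^2 + (0)^2) = sqrt(16) = 4

4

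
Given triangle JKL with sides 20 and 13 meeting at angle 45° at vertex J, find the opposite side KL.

When two sides and the included angle are known, the law of cosines gives the third side.
c^2 = a^2 + b^2 - 2ab cos(C) generalizes the Pythagorean theorem to non-right triangles.
Here: KL^2 = 400 + 169 - 520*(sqrt(2)/2) = 569 - 260*sqrt(2)
KL = sqrt(569 - 260*sqrt(2))

sqrt(569 - 260*sqrt(2))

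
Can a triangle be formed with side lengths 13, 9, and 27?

No.
The triangle inequality is violated: 13 + 9 = 22 ≤ 27.
These lengths cannot form a triangle.

No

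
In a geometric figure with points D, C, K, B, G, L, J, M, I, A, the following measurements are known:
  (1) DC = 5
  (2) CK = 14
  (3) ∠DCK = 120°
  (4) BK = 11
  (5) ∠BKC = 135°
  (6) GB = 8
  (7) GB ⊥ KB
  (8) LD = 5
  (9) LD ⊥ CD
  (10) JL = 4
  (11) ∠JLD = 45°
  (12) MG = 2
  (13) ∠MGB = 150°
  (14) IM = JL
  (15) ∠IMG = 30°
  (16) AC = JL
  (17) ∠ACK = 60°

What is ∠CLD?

Step 1: By the law of cosines on triangle LDC: LC² = 5² + 5² − 2·5·5·cos(90°) = 50, so LC = 5·√2.
Step 2: By the inverse law of cosines on triangle CLD: cos(∠CLD) = ((5·√2)² + 5² − 5²) / (2·5·√2·5) = 50/70.71 = 0.7071, so ∠CLD = 45°.

Therefore, the measure of angle ∠CLD = 45°.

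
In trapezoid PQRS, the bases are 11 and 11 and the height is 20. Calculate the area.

Area = (11 + 11) * 20 / 2 = 440 / 2 = 220

220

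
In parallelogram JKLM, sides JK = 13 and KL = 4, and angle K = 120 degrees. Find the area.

Area = 13 * 4 * sin(120°) = 52 * sqrt(3)/2 = 26*sqrt(3)

26*sqrt(3)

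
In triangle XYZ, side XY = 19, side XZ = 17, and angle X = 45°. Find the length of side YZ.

Law of cosines: YZ^2 = 19^2 + 17^2 - 2(19)(17)cos(45°) = 650 - 323*sqrt(2), so YZ = sqrt(650 - 323*sqrt(2)).

sqrt(650 - 323*sqrt(2))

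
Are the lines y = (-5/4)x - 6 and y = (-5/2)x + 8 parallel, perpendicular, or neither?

Slope of line 1: m1 = -5/4
Slope of line 2: m2 = -5/2
m1 != m2 (-5/4 != -5/2), so not parallel.
m1 * m2 = (-5/4) * (-5/2) = 25/8 != -1, so not perpendicular.
The lines are neither parallel nor perpendicular.

Neither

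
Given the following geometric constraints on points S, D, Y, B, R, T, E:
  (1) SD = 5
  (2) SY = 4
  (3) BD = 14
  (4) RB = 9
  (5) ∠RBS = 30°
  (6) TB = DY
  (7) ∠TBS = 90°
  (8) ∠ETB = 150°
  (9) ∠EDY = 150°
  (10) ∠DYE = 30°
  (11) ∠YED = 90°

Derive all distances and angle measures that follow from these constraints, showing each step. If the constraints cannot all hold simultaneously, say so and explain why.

These constraints are not satisfiable: (9), (10) and (11) are the three interior angles of triangle EDY, which must sum to 180°, but 150° + 30° + 90° = 270°. No planar figure meets all of them, so nothing further can be derived.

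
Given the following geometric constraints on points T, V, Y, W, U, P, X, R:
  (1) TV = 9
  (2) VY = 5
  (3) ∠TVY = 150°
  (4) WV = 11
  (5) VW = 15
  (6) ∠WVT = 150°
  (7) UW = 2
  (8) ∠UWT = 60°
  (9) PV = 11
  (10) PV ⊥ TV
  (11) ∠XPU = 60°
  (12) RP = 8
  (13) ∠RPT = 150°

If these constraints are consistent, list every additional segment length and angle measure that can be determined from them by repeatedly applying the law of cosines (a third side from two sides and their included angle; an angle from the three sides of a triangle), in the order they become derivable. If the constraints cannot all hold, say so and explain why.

These constraints are not satisfiable: (4) WV = 11 and (5) VW = 15 assign two different lengths to the same segment. No planar figure meets all of them, so nothing further can be derived.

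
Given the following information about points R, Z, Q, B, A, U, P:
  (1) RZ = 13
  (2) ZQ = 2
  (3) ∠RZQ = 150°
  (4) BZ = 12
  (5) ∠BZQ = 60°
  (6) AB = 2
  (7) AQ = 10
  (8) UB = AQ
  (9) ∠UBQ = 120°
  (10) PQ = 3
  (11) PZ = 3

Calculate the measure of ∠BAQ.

Step 1: By the law of cosines on triangle BZQ: BQ² = 12² + 2² − 2·12·2·cos(60°) = 124, so BQ = 2·√31.
Step 2: By the inverse law of cosines on triangle BAQ: cos(∠BAQ) = (2² + 10² − (2·√31)²) / (2·2·10) = -20/40 = -0.5, so ∠BAQ = 120°.

Therefore, the measure of angle ∠BAQ = 120°.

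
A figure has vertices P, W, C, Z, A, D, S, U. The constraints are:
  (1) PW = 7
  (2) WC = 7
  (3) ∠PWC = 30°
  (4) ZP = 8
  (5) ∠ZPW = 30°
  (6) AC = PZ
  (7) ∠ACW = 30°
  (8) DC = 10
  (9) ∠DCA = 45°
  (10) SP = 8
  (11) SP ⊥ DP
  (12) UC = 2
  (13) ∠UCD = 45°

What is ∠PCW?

Step 1: By the law of cosines on triangle CWP: CP² = 7² + 7² − 2·7·7·cos(30°) = 13.13, so CP ≈ 3.62.
Step 2: By the inverse law of cosines on triangle PCW: cos(∠PCW) = (3.62² + 7² − 7²) / (2·3.62·7) = 13.13/50.73 = 0.2588, so ∠PCW = 75°.

Therefore, the measure of angle ∠PCW = 75°.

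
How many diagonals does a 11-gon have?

Total line segments between 11 vertices = C(11,2) = 55.
Subtract the 11 sides: 55 - 11 = 44 diagonals.

44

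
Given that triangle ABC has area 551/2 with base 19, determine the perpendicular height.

Rearranging the area formula Area = (1/2) * base * height:
height = 2 * Area / base = 2 * 551/2 / 19 = 29.

29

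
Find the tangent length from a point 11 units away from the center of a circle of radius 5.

The tangent, radius, and line from the external point to the center form a right triangle.
The right angle is where the tangent meets the radius.
By the Pythagorean theorem: tangent² + 5² = 11²
tangent² = 121 - 25 = 96
tangent = 4*sqrt(6)

4*sqrt(6)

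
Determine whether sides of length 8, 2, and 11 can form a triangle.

Check the triangle inequality: 8 + 2 = 10 ≤ 11.
Since the sum of two sides does not exceed the third, no triangle can be formed.

No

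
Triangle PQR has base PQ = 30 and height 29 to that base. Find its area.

Area = (1/2)(30)(29) = 435

435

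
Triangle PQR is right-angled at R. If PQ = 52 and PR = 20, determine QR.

By the Pythagorean theorem: QR^2 = PQ^2 - PR^2
QR^2 = 52^2 - 20^2 = 2704 - 400 = 2304
QR = sqrt(2304) = 48

48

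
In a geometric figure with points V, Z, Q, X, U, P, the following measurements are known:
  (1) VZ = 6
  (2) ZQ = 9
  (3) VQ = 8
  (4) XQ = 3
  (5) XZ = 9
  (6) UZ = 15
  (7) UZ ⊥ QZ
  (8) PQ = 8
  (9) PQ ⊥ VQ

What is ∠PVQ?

Step 1: By the law of cosines on triangle VQP: VP² = 8² + 8² − 2·8·8·cos(90°) = 128, so VP = 8·√2.
Step 2: By the inverse law of cosines on triangle PVQ: cos(∠PVQ) = ((8·√2)² + 8² − 8²) / (2·8·√2·8) = 128/181.02 = 0.7071, so ∠PVQ = 45°.

Therefore, the measure of angle ∠PVQ = 45°.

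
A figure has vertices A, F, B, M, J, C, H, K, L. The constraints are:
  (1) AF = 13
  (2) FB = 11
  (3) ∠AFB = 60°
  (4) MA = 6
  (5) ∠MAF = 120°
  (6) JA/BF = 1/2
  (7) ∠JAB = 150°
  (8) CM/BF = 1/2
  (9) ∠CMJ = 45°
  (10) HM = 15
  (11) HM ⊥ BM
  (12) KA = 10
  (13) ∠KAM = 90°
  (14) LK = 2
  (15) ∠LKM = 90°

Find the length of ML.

Step 1: By the law of cosines on triangle KAM: KM² = 10² + 6² − 2·10·6·cos(90°) = 136, so KM = 2·√34.
Step 2: By the law of cosines on triangle MKL: ML² = (2·√34)² + 2² − 2·2·√34·2·cos(90°) = 140, so ML = 2·√35.

Therefore, the length of ML = 2·√35.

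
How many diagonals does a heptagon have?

Total line segments between 7 vertices = C(7,2) = 21.
Subtract the 7 sides: 21 - 7 = 14 diagonals.

14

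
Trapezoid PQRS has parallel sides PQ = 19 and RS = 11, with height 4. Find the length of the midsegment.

midsegment = (19 + 11) / 2 = 30 / 2 = 15

15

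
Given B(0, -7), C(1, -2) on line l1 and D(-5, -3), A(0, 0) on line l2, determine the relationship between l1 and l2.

Slope of line 1: m1 = (-2 - -7)/(1 - 0) = 5/1 = 5
Slope of line 2: m2 = (0 - -3)/(0 - -5) = 3/5 = 3/5
For parallel lines we need equal slopes: 5 != 3/5.
For perpendicular lines we need m1*m2 = -1: (5)(3/5) = 3 != -1.
Since neither condition holds, the lines are neither parallel nor perpendicular.

Neither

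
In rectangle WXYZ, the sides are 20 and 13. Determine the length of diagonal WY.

A rectangle's diagonal splits it into two right triangles, with the diagonal as the hypotenuse.
By the Pythagorean theorem, d^2 = 20^2 + 13^2 = 569.
Therefore d = sqrt(569).

sqrt(569)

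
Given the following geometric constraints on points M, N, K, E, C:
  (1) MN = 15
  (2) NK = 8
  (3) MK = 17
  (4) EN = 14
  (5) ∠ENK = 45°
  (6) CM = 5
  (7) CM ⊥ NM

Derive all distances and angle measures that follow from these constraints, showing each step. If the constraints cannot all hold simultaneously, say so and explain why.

The constraints are consistent.

Step 1: From NM = 15, MC = 5, and ∠NMC = 90°, by the law of cosines:
  NC² = NM² + MC² - 2·NM·MC·cos(90°) = 225 + 25 - 0 = 250
  NC = 5·√10

Step 2: From KN = 8, NE = 14, and ∠KNE = 45°, by the law of cosines:
  KE² = KN² + NE² - 2·KN·NE·cos(45°) = 64 + 196 - 158.4 = 101.6
  KE ≈ 10.08

Step 3: From MK = 17, MN = 15, KN = 8, by the inverse law of cosines:
  cos(∠KMN) = (MK² + MN² - KN²) / (2·MK·MN)
  ∠KMN = 28.07°

Step 4: From NK = 8, NM = 15, KM = 17, by the inverse law of cosines:
  cos(∠KNM) = (NK² + NM² - KM²) / (2·NK·NM)
  ∠KNM = 90°

Step 5: From KM = 17, KN = 8, MN = 15, by the inverse law of cosines:
  cos(∠MKN) = (KM² + KN² - MN²) / (2·KM·KN)
  ∠MKN = 61.93°

Step 6: From NC = 5·√10, NM = 15, CM = 5, by the inverse law of cosines:
  cos(∠CNM) = (NC² + NM² - CM²) / (2·NC·NM)
  ∠CNM = 18.43°

Step 7: From KE = 10.08, KN = 8, EN = 14, by the inverse law of cosines:
  cos(∠EKN) = (KE² + KN² - EN²) / (2·KE·KN)
  ∠EKN = 100.86°

Step 8: From EK = 10.08, EN = 14, KN = 8, by the inverse law of cosines:
  cos(∠KEN) = (EK² + EN² - KN²) / (2·EK·EN)
  ∠KEN = 34.14°

Step 9: From CM = 5, CN = 5·√10, MN = 15, by the inverse law of cosines:
  cos(∠MCN) = (CM² + CN² - MN²) / (2·CM·CN)
  ∠MCN = 71.57°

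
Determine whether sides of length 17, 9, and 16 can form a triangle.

Yes.
The triangle inequality requires that the sum of any two sides exceeds the third.
Here 9 + 16 = 25 > 17, so the condition is met.

Yes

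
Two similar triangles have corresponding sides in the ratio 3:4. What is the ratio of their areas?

Area scales with the square of linear dimensions. If every length is multiplied by 3/4, then the area is multiplied by (3/4)^2 = 9/16.
The area ratio is 9:16.

9:16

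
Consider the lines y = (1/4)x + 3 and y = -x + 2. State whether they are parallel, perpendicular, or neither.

Slope of line 1: m1 = 1/4
Slope of line 2: m2 = -1
For parallel lines we need equal slopes: 1/4 != -1.
For perpendicular lines we need m1*m2 = -1: (1/4)(-1) = -1/4 != -1.
Since neither condition holds, the lines are neither parallel nor perpendicular.

Neither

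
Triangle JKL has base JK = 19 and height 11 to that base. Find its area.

Area = (1/2) * base * height
Area = (1/2) * 19 * 11
Area = 209/2

209/2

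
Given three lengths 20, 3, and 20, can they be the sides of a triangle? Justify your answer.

Sort the sides: 3, 20, 20.
It suffices to check that the sum of the two smallest exceeds the largest:
3 + 20 = 23 > 20. ✓
Yes, a valid triangle can be formed.

Yes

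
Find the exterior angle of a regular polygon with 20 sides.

Each exterior angle of a regular n-gon is 360 / n.
For n = 20: 360 / 20 = 18 degrees.

18 degrees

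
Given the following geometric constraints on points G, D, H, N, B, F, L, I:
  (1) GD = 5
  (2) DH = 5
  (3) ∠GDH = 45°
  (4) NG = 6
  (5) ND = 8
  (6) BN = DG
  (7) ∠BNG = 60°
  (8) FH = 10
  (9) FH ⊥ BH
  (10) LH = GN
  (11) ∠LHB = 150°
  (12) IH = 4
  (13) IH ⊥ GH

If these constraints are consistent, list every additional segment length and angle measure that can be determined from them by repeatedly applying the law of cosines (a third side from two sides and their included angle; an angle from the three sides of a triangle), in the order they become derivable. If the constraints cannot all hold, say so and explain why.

The constraints are consistent. Derivable facts, in order:
After 1 step:
- GB = √31
- GH ≈ 3.83
- ∠DGN = 92.87°
- ∠DNG = 38.62°
- ∠GDN = 48.51°
After 2 steps:
- GI ≈ 5.54
- ∠BGN = 51.05°
- ∠DGH = 67.5°
- ∠DHG = 67.5°
- ∠GBN = 68.95°
After 3 steps:
- ∠GIH = 43.73°
- ∠HGI = 46.27°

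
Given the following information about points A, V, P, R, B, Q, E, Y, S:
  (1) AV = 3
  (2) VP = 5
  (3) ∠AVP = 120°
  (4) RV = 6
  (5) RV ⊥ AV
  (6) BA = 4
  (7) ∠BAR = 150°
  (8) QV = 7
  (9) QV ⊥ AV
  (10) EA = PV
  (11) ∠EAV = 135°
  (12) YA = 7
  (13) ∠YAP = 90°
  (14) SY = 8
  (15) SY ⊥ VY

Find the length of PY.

Step 1: By the law of cosines on triangle PVA: PA² = 5² + 3² − 2·5·3·cos(120°) = 49, so PA = 7.
Step 2: By the law of cosines on triangle PAY: PY² = 7² + 7² − 2·7·7·cos(90°) = 98, so PY = 7·√2.

Therefore, the length of PY = 7·√2.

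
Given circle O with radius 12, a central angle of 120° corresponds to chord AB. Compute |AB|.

Chord = 2(12) sin(60°) = 12*sqrt(3)

12*sqrt(3)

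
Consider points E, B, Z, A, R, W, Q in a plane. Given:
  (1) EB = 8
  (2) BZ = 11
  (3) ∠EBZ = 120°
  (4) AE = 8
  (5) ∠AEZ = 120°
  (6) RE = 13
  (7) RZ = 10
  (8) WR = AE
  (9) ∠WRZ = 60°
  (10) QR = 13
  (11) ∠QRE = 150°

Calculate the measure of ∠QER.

Step 1: By the law of cosines on triangle ERQ: EQ² = 13² + 13² − 2·13·13·cos(150°) = 630.72, so EQ ≈ 25.11.
Step 2: By the inverse law of cosines on triangle QER: cos(∠QER) = (25.11² + 13² − 13²) / (2·25.11·13) = 630.72/652.97 = 0.9659, so ∠QER = 15°.

Therefore, the measure of angle ∠QER = 15°.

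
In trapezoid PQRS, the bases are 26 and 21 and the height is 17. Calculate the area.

A trapezoid's area equals the midsegment times the height.
The midsegment is (26 + 21) / 2 = 47/2.
Area = 47/2 * 17 = 799/2.

799/2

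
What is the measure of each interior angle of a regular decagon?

Each interior angle of a regular n-gon is (n - 2) * 180 / n.
For n = 10: (10 - 2) * 180 / 10 = 1440/10 = 144 degrees.

144 degrees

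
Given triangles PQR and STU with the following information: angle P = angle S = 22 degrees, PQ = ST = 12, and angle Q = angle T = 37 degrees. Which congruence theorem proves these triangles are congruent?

Consider the given information: angle P = angle S = 22 degrees, PQ = ST = 12, and angle Q = angle T = 37 degrees
This is not SSS or SAS: SSS requires all three pairs of sides, but we don't have that. SAS requires two sides and the included angle between them.
The correct criterion is ASA. Two pairs of corresponding angles and the included side are equal (Angle-Side-Angle).

ASA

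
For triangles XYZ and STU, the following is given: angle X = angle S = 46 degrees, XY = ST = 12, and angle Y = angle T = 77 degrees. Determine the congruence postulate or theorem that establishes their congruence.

The given information provides:
angle X = angle S = 46 degrees, XY = ST = 12, and angle Y = angle T = 77 degrees
This matches the ASA congruence theorem.
Two pairs of corresponding angles and the included side are equal (Angle-Side-Angle).

ASA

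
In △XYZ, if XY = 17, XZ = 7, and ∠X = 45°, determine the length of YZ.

By the law of cosines: YZ^2 = XY^2 + XZ^2 - 2*XY*XZ*cos(X)
YZ^2 = 17^2 + 7^2 - 2*17*7*cos(45°)
YZ^2 = 289 + 49 - 238*(sqrt(2)/2)
YZ^2 = 338 - 119*sqrt(2)
YZ = sqrt(338 - 119*sqrt(2))

sqrt(338 - 119*sqrt(2))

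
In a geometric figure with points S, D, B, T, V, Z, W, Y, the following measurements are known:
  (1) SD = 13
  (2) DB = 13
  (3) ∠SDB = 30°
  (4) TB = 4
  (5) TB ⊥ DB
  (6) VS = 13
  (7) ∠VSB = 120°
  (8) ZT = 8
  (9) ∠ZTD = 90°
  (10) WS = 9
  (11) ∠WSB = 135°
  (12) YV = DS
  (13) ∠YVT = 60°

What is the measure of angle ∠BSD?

Step 1: By the law of cosines on triangle SDB: SB² = 13² + 13² − 2·13·13·cos(30°) = 45.28, so SB ≈ 6.73.
Step 2: By the inverse law of cosines on triangle BSD: cos(∠BSD) = (6.73² + 13² − 13²) / (2·6.73·13) = 45.28/174.96 = 0.2588, so ∠BSD = 75°.

Therefore, the measure of angle ∠BSD = 75°.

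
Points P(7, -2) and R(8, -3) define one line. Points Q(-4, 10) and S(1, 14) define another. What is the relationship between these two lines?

Slope of line 1: m1 = (-3 - -2)/(8 - 7) = -1/1 = -1
Slope of line 2: m2 = (14 - 10)/(1 - -4) = 4/5 = 4/5
m1 != m2 and m1*m2 = -4/5 != -1. Neither.

Neither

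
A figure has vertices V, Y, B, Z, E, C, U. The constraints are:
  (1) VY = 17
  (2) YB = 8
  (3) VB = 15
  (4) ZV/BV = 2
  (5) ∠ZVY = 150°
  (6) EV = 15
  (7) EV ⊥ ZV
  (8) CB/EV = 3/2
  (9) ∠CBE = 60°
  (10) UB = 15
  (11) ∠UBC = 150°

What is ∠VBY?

Step 1: By the inverse law of cosines on triangle VBY: cos(∠VBY) = (15² + 8² − 17²) / (2·15·8) = 0/240 = 0, so ∠VBY = 90°.

Therefore, the measure of angle ∠VBY = 90°.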